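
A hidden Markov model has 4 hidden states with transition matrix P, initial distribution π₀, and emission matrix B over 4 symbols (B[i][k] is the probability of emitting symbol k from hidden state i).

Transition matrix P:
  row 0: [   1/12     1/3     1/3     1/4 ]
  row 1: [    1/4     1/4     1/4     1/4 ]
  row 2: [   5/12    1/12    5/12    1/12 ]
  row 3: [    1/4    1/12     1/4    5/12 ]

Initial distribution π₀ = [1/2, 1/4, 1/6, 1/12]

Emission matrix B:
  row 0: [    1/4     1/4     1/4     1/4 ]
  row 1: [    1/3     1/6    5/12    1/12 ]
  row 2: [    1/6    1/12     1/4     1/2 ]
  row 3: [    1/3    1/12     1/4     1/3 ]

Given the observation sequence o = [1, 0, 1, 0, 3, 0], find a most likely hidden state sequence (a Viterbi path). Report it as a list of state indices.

path = [0, 1, 0, 3, 3, 3]

t=0: δ = [1.250e-01, 4.167e-02, 1.389e-02, 6.944e-03]  (obs o_0=1)
t=1: δ = [2.604e-03, 1.389e-02, 6.944e-03, 1.042e-02]  ψ = [0, 0, 0, 0]  (obs o_1=0)
t=2: δ = [8.681e-04, 5.787e-04, 2.894e-04, 3.617e-04]  ψ = [1, 1, 1, 3]  (obs o_2=1)
t=3: δ = [3.617e-05, 9.645e-05, 4.823e-05, 7.234e-05]  ψ = [1, 0, 0, 0]  (obs o_3=0)
t=4: δ = [6.028e-06, 2.009e-06, 1.206e-05, 1.005e-05]  ψ = [1, 1, 1, 3]  (obs o_4=3)
t=5: δ = [1.256e-06, 6.698e-07, 8.372e-07, 1.395e-06]  ψ = [2, 0, 2, 3]  (obs o_5=0)
backtrack: best end state = 3; path = [0, 1, 0, 3, 3, 3]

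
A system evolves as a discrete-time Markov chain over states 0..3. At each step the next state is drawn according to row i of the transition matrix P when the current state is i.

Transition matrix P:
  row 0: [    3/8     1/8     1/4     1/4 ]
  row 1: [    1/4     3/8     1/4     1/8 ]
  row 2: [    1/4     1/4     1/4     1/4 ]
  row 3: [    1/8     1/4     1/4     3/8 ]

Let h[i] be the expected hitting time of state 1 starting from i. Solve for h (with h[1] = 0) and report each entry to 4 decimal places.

h = [5.2093, 0.0000, 4.5581, 4.4651]

First-step conditioning: h[1] = 0; for i ≠ 1, h[i] = 1 + Σ_k P[i][k]·h[k].
  h[0] = 1 + 3/8·h[0] + 1/4·h[2] + 1/4·h[3]
  h[2] = 1 + 1/4·h[0] + 1/4·h[2] + 1/4·h[3]
  h[3] = 1 + 1/8·h[0] + 1/4·h[2] + 3/8·h[3]
Solving the 3×3 linear system over states ≠ 1 gives exactly h = [224/43, 0, 196/43, 192/43] (h[1] = 0 is the target).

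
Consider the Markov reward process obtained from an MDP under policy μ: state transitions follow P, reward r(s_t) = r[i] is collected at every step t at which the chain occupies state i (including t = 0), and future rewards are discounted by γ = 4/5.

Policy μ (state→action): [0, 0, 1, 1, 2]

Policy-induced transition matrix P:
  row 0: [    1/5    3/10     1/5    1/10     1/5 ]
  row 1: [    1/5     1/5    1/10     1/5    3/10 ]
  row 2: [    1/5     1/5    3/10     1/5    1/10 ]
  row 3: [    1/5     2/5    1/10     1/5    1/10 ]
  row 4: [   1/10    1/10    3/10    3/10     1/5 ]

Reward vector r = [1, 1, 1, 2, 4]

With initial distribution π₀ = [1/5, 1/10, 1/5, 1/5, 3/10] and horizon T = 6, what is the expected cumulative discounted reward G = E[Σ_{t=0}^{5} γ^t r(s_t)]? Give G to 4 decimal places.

G = 6.7809

t=0: π = [0.2000, 0.1000, 0.2000, 0.2000, 0.3000], E[r] = 2.1000, γ^t·E[r] = 2.100000, running G = 2.100000
t=1: π = [0.1700, 0.2300, 0.2200, 0.2100, 0.1700], E[r] = 1.7200, γ^t·E[r] = 1.376000, running G = 3.476000
t=2: π = [0.1830, 0.2420, 0.1950, 0.2000, 0.1800], E[r] = 1.7400, γ^t·E[r] = 1.113600, running G = 4.589600
t=3: π = [0.1820, 0.2403, 0.1933, 0.1997, 0.1847], E[r] = 1.7538, γ^t·E[r] = 0.897946, running G = 5.487546
t=4: π = [0.1815, 0.2397, 0.1938, 0.2003, 0.1847], E[r] = 1.7545, γ^t·E[r] = 0.718627, running G = 6.206172
t=5: π = [0.1815, 0.2397, 0.1939, 0.2003, 0.1846], E[r] = 1.7540, γ^t·E[r] = 0.574751, running G = 6.780923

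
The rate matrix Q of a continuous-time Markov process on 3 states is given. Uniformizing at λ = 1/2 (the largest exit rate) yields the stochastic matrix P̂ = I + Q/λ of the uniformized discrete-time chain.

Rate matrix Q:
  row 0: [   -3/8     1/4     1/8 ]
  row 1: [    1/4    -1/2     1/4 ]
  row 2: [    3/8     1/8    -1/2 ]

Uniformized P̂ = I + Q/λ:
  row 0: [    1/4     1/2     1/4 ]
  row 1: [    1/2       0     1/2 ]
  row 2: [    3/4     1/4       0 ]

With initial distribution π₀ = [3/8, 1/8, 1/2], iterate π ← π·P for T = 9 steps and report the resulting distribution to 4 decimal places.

π = [0.4515, 0.2904, 0.2581]

t=0: π = [0.3750, 0.1250, 0.5000]
t=1: π = [0.5313, 0.3125, 0.1563]
t=2: π = [0.4063, 0.3047, 0.2891]
t=3: π = [0.4707, 0.2754, 0.2539]
t=4: π = [0.4458, 0.2988, 0.2554]
t=5: π = [0.4524, 0.2867, 0.2609]
t=6: π = [0.4521, 0.2914, 0.2565]
t=7: π = [0.4511, 0.2902, 0.2587]
t=8: π = [0.4519, 0.2902, 0.2579]
t=9: π = [0.4515, 0.2904, 0.2581]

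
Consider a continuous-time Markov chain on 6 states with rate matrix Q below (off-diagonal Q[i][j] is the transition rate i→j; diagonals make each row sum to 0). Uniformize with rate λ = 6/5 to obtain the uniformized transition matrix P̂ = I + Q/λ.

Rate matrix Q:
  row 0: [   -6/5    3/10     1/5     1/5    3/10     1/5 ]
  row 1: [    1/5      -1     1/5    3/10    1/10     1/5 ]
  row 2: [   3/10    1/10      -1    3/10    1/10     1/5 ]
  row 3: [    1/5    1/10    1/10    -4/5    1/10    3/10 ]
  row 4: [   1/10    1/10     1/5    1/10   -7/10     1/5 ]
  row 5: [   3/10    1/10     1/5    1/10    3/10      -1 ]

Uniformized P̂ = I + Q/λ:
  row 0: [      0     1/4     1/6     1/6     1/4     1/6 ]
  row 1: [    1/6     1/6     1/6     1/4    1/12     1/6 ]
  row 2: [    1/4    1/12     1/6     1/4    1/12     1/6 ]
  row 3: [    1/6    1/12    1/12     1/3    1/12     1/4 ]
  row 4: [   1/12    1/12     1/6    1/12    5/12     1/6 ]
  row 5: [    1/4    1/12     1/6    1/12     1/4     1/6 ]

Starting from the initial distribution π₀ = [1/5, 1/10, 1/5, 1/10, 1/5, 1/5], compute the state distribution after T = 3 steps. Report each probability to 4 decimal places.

π = [0.1517, 0.1185, 0.1511, 0.1878, 0.2087, 0.1822]

t=0: π = [0.2000, 0.1000, 0.2000, 0.1000, 0.2000, 0.2000]
t=1: π = [0.1500, 0.1250, 0.1583, 0.1750, 0.2167, 0.1750]
t=2: π = [0.1514, 0.1188, 0.1521, 0.1868, 0.2097, 0.1813]
t=3: π = [0.1517, 0.1185, 0.1511, 0.1878, 0.2087, 0.1822]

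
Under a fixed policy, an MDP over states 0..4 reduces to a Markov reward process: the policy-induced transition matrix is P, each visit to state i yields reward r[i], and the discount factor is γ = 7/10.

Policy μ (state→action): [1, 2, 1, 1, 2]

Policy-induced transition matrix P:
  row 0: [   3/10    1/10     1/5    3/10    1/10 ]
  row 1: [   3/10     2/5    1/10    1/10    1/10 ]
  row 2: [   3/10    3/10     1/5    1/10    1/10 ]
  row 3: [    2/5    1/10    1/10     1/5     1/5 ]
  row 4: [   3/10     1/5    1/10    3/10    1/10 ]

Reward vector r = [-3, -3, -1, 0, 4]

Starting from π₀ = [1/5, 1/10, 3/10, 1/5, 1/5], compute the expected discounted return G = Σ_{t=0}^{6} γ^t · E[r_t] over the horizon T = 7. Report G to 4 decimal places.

G = -2.9621

t=0: π = [0.2000, 0.1000, 0.3000, 0.2000, 0.2000], E[r] = -0.4000, γ^t·E[r] = -0.400000, running G = -0.400000
t=1: π = [0.3200, 0.2100, 0.1500, 0.2000, 0.1200], E[r] = -1.2600, γ^t·E[r] = -0.882000, running G = -1.282000
t=2: π = [0.3200, 0.2050, 0.1470, 0.2080, 0.1200], E[r] = -1.2420, γ^t·E[r] = -0.608580, running G = -1.890580
t=3: π = [0.3208, 0.2029, 0.1467, 0.2088, 0.1208], E[r] = -1.2346, γ^t·E[r] = -0.423468, running G = -2.314048
t=4: π = [0.3209, 0.2023, 0.1468, 0.2092, 0.1209], E[r] = -1.2327, γ^t·E[r] = -0.295981, running G = -2.610029
t=5: π = [0.3209, 0.2021, 0.1468, 0.2093, 0.1209], E[r] = -1.2322, γ^t·E[r] = -0.207099, running G = -2.817128
t=6: π = [0.3209, 0.2021, 0.1468, 0.2093, 0.1209], E[r] = -1.2321, γ^t·E[r] = -0.144954, running G = -2.962081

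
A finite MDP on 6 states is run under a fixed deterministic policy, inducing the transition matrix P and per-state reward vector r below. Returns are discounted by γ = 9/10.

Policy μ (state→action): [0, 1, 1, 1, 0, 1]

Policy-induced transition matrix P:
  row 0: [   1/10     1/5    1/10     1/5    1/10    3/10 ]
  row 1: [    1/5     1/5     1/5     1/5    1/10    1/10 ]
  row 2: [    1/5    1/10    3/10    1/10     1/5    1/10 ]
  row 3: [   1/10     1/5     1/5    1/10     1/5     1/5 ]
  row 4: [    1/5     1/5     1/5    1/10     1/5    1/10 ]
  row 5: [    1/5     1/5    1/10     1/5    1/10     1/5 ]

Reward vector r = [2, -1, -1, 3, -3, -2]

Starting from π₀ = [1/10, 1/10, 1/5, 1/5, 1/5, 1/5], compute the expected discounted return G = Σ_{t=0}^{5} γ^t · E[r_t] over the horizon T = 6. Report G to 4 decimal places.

G = -1.8497

t=0: π = [0.1000, 0.1000, 0.2000, 0.2000, 0.2000, 0.2000], E[r] = -0.5000, γ^t·E[r] = -0.500000, running G = -0.500000
t=1: π = [0.1700, 0.1800, 0.1900, 0.1400, 0.1600, 0.1600], E[r] = -0.4100, γ^t·E[r] = -0.369000, running G = -0.869000
t=2: π = [0.1690, 0.1810, 0.1860, 0.1510, 0.1490, 0.1640], E[r] = -0.3510, γ^t·E[r] = -0.284310, running G = -1.153310
t=3: π = [0.1680, 0.1814, 0.1853, 0.1514, 0.1486, 0.1653], E[r] = -0.3529, γ^t·E[r] = -0.257264, running G = -1.410574
t=4: π = [0.1681, 0.1815, 0.1852, 0.1515, 0.1485, 0.1653], E[r] = -0.3523, γ^t·E[r] = -0.231124, running G = -1.641698
t=5: π = [0.1680, 0.1815, 0.1852, 0.1515, 0.1485, 0.1653], E[r] = -0.3523, γ^t·E[r] = -0.208009, running G = -1.849707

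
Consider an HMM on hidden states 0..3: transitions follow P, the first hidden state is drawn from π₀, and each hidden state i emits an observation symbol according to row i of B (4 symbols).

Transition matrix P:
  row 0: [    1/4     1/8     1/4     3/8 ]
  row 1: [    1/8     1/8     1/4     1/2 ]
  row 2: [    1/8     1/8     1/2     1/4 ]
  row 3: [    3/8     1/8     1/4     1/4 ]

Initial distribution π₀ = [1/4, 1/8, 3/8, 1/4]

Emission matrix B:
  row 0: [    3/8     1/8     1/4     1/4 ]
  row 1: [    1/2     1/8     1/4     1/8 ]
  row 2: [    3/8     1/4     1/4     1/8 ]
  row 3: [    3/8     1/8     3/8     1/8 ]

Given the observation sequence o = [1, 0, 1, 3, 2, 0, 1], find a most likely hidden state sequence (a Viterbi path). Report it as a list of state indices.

t=0: δ = [3.125e-02, 1.562e-02, 9.375e-02, 3.125e-02]  (obs o_0=1)
t=1: δ = [4.395e-03, 5.859e-03, 1.758e-02, 8.789e-03]  ψ = [2, 2, 2, 2]  (obs o_1=0)
t=2: δ = [4.120e-04, 2.747e-04, 2.197e-03, 5.493e-04]  ψ = [3, 2, 2, 2]  (obs o_2=1)
t=3: δ = [6.866e-05, 3.433e-05, 1.373e-04, 6.866e-05]  ψ = [2, 2, 2, 2]  (obs o_3=3)
t=4: δ = [6.437e-06, 4.292e-06, 1.717e-05, 1.287e-05]  ψ = [3, 2, 2, 2]  (obs o_4=2)
t=5: δ = [1.810e-06, 1.073e-06, 3.219e-06, 1.609e-06]  ψ = [3, 2, 2, 2]  (obs o_5=0)
t=6: δ = [7.544e-08, 5.029e-08, 4.023e-07, 1.006e-07]  ψ = [3, 2, 2, 2]  (obs o_6=1)
backtrack: best end state = 2; path = [2, 2, 2, 2, 2, 2, 2]

path = [2, 2, 2, 2, 2, 2, 2]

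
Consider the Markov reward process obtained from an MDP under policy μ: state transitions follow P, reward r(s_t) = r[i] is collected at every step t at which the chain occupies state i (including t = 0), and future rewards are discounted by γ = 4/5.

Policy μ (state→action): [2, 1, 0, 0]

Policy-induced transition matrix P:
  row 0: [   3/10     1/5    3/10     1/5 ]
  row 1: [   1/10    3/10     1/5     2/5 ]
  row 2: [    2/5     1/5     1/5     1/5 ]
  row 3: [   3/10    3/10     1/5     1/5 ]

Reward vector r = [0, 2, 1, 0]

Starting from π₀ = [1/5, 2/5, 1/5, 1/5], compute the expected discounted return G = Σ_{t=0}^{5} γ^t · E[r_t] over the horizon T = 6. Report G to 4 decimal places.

t=0: π = [0.2000, 0.4000, 0.2000, 0.2000], E[r] = 1.0000, γ^t·E[r] = 1.000000, running G = 1.000000
t=1: π = [0.2400, 0.2600, 0.2200, 0.2800], E[r] = 0.7400, γ^t·E[r] = 0.592000, running G = 1.592000
t=2: π = [0.2700, 0.2540, 0.2240, 0.2520], E[r] = 0.7320, γ^t·E[r] = 0.468480, running G = 2.060480
t=3: π = [0.2716, 0.2506, 0.2270, 0.2508], E[r] = 0.7282, γ^t·E[r] = 0.372838, running G = 2.433318
t=4: π = [0.2726, 0.2501, 0.2272, 0.2501], E[r] = 0.7274, γ^t·E[r] = 0.297959, running G = 2.731278
t=5: π = [0.2727, 0.2500, 0.2273, 0.2500], E[r] = 0.7273, γ^t·E[r] = 0.238325, running G = 2.969603

G = 2.9696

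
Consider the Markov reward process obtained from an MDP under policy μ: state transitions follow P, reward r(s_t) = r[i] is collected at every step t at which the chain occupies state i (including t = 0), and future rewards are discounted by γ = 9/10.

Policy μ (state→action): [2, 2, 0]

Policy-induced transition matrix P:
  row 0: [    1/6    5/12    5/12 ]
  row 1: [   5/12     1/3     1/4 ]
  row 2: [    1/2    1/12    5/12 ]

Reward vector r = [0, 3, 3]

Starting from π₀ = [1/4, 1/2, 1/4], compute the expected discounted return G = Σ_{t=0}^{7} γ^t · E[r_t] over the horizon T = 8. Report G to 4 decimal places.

t=0: π = [0.2500, 0.5000, 0.2500], E[r] = 2.2500, γ^t·E[r] = 2.250000, running G = 2.250000
t=1: π = [0.3750, 0.2917, 0.3333], E[r] = 1.8750, γ^t·E[r] = 1.687500, running G = 3.937500
t=2: π = [0.3507, 0.2813, 0.3681], E[r] = 1.9479, γ^t·E[r] = 1.577813, running G = 5.515313
t=3: π = [0.3597, 0.2705, 0.3698], E[r] = 1.9210, γ^t·E[r] = 1.400414, running G = 6.915727
t=4: π = [0.3576, 0.2709, 0.3716], E[r] = 1.9273, γ^t·E[r] = 1.264502, running G = 8.180228
t=5: π = [0.3582, 0.2702, 0.3715], E[r] = 1.9253, γ^t·E[r] = 1.136859, running G = 9.317087
t=6: π = [0.3581, 0.2703, 0.3716], E[r] = 1.9258, γ^t·E[r] = 1.023448, running G = 10.340536
t=7: π = [0.3581, 0.2703, 0.3716], E[r] = 1.9256, γ^t·E[r] = 0.921029, running G = 11.261565

G = 11.2616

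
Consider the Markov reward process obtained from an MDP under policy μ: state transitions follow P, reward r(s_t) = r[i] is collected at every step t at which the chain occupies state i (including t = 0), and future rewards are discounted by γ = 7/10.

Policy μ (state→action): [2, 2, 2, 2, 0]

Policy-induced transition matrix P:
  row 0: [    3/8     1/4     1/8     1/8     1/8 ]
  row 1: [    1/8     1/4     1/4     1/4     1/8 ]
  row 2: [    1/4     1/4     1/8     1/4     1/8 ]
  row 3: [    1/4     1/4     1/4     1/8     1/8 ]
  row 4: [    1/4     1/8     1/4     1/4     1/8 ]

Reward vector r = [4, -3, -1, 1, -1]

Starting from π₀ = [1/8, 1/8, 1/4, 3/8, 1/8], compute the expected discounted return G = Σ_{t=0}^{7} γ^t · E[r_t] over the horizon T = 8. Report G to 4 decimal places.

G = 0.4952

t=0: π = [0.1250, 0.1250, 0.2500, 0.3750, 0.1250], E[r] = 0.1250, γ^t·E[r] = 0.125000, running G = 0.125000
t=1: π = [0.2500, 0.2344, 0.2031, 0.1875, 0.1250], E[r] = 0.1563, γ^t·E[r] = 0.109375, running G = 0.234375
t=2: π = [0.2520, 0.2344, 0.1934, 0.1953, 0.1250], E[r] = 0.1816, γ^t·E[r] = 0.089004, running G = 0.323379
t=3: π = [0.2522, 0.2344, 0.1943, 0.1941, 0.1250], E[r] = 0.1804, γ^t·E[r] = 0.061884, running G = 0.385263
t=4: π = [0.2522, 0.2344, 0.1942, 0.1942, 0.1250], E[r] = 0.1808, γ^t·E[r] = 0.043414, running G = 0.428677
t=5: π = [0.2522, 0.2344, 0.1942, 0.1942, 0.1250], E[r] = 0.1808, γ^t·E[r] = 0.030387, running G = 0.459064
t=6: π = [0.2522, 0.2344, 0.1942, 0.1942, 0.1250], E[r] = 0.1808, γ^t·E[r] = 0.021271, running G = 0.480335
t=7: π = [0.2522, 0.2344, 0.1942, 0.1942, 0.1250], E[r] = 0.1808, γ^t·E[r] = 0.014890, running G = 0.495225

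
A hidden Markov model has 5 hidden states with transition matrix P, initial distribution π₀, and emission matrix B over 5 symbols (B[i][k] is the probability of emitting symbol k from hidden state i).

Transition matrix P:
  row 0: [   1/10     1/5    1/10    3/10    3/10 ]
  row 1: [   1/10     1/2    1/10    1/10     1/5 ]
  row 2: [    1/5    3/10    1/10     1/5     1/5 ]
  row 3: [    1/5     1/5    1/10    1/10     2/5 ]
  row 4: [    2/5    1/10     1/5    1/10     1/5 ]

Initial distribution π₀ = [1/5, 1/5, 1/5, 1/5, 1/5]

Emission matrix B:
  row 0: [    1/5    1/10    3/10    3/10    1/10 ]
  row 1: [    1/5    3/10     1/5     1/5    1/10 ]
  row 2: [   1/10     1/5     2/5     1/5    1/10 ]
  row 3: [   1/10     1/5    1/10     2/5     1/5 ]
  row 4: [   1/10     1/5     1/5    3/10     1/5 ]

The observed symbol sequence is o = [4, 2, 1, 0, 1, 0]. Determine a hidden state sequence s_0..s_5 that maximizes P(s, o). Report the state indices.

path = [1, 1, 1, 1, 1, 1]

t=0: δ = [2.000e-02, 2.000e-02, 2.000e-02, 4.000e-02, 4.000e-02]  (obs o_0=4)
t=1: δ = [4.800e-03, 2.000e-03, 3.200e-03, 6.000e-04, 3.200e-03]  ψ = [4, 1, 4, 0, 3]  (obs o_1=2)
t=2: δ = [1.280e-04, 3.000e-04, 1.280e-04, 2.880e-04, 2.880e-04]  ψ = [4, 1, 4, 0, 0]  (obs o_2=1)
t=3: δ = [2.304e-05, 3.000e-05, 5.760e-06, 3.840e-06, 1.152e-05]  ψ = [4, 1, 4, 0, 3]  (obs o_3=0)
t=4: δ = [4.608e-07, 4.500e-06, 6.000e-07, 1.382e-06, 1.382e-06]  ψ = [4, 1, 1, 0, 0]  (obs o_4=1)
t=5: δ = [1.106e-07, 4.500e-07, 4.500e-08, 4.500e-08, 9.000e-08]  ψ = [4, 1, 1, 1, 1]  (obs o_5=0)
backtrack: best end state = 1; path = [1, 1, 1, 1, 1, 1]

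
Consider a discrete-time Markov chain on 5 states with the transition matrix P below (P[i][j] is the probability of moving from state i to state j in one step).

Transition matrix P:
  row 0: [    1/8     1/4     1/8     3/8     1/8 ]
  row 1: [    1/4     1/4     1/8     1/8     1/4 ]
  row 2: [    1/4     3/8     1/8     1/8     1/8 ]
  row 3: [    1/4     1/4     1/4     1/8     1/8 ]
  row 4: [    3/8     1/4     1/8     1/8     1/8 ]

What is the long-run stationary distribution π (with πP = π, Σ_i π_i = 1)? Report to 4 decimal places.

Balance equations π_j = Σ_i π_i·P[i][j]:
  π_0 = 1/8·π_0 + 1/4·π_1 + 1/4·π_2 + 1/4·π_3 + 3/8·π_4
  π_1 = 1/4·π_0 + 1/4·π_1 + 3/8·π_2 + 1/4·π_3 + 1/4·π_4
  π_2 = 1/8·π_0 + 1/8·π_1 + 1/8·π_2 + 1/4·π_3 + 1/8·π_4
  π_3 = 3/8·π_0 + 1/8·π_1 + 1/8·π_2 + 1/8·π_3 + 1/8·π_4
  normalize: π_0 + π_1 + π_2 + π_3 + π_4 = 1
Solving the linear system gives exactly π = [1263/5266, 707/2633, 390/2633, 487/2633, 835/5266].

π = [0.2398, 0.2685, 0.1481, 0.1850, 0.1586]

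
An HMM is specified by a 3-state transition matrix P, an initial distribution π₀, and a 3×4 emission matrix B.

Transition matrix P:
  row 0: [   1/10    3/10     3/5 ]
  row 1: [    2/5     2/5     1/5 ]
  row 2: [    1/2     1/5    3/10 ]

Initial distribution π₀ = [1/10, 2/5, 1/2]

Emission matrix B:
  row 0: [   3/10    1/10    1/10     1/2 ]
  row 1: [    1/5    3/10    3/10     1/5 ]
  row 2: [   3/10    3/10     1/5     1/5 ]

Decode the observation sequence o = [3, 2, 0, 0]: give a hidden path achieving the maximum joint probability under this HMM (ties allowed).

t=0: δ = [5.000e-02, 8.000e-02, 1.000e-01]  (obs o_0=3)
t=1: δ = [5.000e-03, 9.600e-03, 6.000e-03]  ψ = [2, 1, 0]  (obs o_1=2)
t=2: δ = [1.152e-03, 7.680e-04, 9.000e-04]  ψ = [1, 1, 0]  (obs o_2=0)
t=3: δ = [1.350e-04, 6.912e-05, 2.074e-04]  ψ = [2, 0, 0]  (obs o_3=0)
backtrack: best end state = 2; path = [1, 1, 0, 2]

path = [1, 1, 0, 2]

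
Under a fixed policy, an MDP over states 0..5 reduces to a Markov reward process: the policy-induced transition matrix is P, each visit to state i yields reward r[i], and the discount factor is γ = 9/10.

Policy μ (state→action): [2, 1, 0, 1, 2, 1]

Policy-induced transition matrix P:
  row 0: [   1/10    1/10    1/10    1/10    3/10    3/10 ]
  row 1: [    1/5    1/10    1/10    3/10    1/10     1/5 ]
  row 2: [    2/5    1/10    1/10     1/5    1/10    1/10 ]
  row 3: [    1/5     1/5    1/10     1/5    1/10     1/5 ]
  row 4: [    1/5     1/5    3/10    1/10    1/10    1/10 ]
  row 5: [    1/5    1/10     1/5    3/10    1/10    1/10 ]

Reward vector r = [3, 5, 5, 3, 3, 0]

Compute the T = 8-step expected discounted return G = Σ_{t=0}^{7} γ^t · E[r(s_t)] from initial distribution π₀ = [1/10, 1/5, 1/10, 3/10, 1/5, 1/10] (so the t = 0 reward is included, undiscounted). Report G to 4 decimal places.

t=0: π = [0.1000, 0.2000, 0.1000, 0.3000, 0.2000, 0.1000], E[r] = 3.3000, γ^t·E[r] = 3.300000, running G = 3.300000
t=1: π = [0.2100, 0.1500, 0.1500, 0.2000, 0.1200, 0.1700], E[r] = 3.0900, γ^t·E[r] = 2.781000, running G = 6.081000
t=2: π = [0.2090, 0.1320, 0.1410, 0.1990, 0.1420, 0.1770], E[r] = 3.0150, γ^t·E[r] = 2.442150, running G = 8.523150
t=3: π = [0.2073, 0.1341, 0.1461, 0.1958, 0.1418, 0.1749], E[r] = 3.0357, γ^t·E[r] = 2.213025, running G = 10.736175
t=4: π = [0.2085, 0.1338, 0.1459, 0.1960, 0.1415, 0.1745], E[r] = 3.0359, γ^t·E[r] = 1.991834, running G = 12.728010
t=5: π = [0.2083, 0.1337, 0.1457, 0.1958, 0.1417, 0.1747], E[r] = 3.0349, γ^t·E[r] = 1.792105, running G = 14.520114
t=6: π = [0.2083, 0.1338, 0.1458, 0.1958, 0.1417, 0.1746], E[r] = 3.0353, γ^t·E[r] = 1.613059, running G = 16.133173
t=7: π = [0.2083, 0.1338, 0.1458, 0.1958, 0.1417, 0.1746], E[r] = 3.0352, γ^t·E[r] = 1.451738, running G = 17.584911

G = 17.5849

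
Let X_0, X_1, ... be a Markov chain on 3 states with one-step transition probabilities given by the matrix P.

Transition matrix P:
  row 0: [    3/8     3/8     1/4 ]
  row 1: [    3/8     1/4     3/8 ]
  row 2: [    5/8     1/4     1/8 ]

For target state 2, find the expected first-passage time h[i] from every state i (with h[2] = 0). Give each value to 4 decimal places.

First-step conditioning: h[2] = 0; for i ≠ 2, h[i] = 1 + Σ_k P[i][k]·h[k].
  h[0] = 1 + 3/8·h[0] + 3/8·h[1]
  h[1] = 1 + 3/8·h[0] + 1/4·h[1]
Solving the 2×2 linear system over states ≠ 2 gives exactly h = [24/7, 64/21, 0] (h[2] = 0 is the target).

h = [3.4286, 3.0476, 0.0000]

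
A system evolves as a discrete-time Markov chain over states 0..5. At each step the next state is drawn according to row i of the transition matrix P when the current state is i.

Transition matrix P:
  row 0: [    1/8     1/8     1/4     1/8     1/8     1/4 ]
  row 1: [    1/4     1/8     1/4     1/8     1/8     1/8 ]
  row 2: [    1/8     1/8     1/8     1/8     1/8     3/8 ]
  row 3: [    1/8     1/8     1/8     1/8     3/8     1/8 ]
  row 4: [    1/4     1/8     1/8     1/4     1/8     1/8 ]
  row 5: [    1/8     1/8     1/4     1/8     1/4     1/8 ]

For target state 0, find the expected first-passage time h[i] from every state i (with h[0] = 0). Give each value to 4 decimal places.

First-step conditioning: h[0] = 0; for i ≠ 0, h[i] = 1 + Σ_k P[i][k]·h[k].
  h[1] = 1 + 1/8·h[1] + 1/4·h[2] + 1/8·h[3] + 1/8·h[4] + 1/8·h[5]
  h[2] = 1 + 1/8·h[1] + 1/8·h[2] + 1/8·h[3] + 1/8·h[4] + 3/8·h[5]
  h[3] = 1 + 1/8·h[1] + 1/8·h[2] + 1/8·h[3] + 3/8·h[4] + 1/8·h[5]
  h[4] = 1 + 1/8·h[1] + 1/8·h[2] + 1/4·h[3] + 1/8·h[4] + 1/8·h[5]
  h[5] = 1 + 1/8·h[1] + 1/4·h[2] + 1/8·h[3] + 1/4·h[4] + 1/8·h[5]
Solving the 5×5 linear system over states ≠ 0 gives exactly h = [0, 5976/1117, 20416/3351, 19840/3351, 5952/1117, 6720/1117] (h[0] = 0 is the target).

h = [0.0000, 5.3500, 6.0925, 5.9206, 5.3286, 6.0161]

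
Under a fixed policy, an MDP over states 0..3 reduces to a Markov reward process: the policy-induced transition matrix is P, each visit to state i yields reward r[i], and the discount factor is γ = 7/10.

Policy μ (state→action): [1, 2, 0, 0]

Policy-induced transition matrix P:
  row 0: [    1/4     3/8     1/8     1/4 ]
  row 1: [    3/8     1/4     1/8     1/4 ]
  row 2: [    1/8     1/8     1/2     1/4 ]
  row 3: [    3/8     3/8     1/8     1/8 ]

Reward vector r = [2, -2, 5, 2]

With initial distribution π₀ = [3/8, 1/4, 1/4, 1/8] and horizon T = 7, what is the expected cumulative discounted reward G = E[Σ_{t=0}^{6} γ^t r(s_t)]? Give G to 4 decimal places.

G = 4.8083

t=0: π = [0.3750, 0.2500, 0.2500, 0.1250], E[r] = 1.7500, γ^t·E[r] = 1.750000, running G = 1.750000
t=1: π = [0.2656, 0.2813, 0.2188, 0.2344], E[r] = 1.5313, γ^t·E[r] = 1.071875, running G = 2.821875
t=2: π = [0.2871, 0.2852, 0.2070, 0.2207], E[r] = 1.4805, γ^t·E[r] = 0.725430, running G = 3.547305
t=3: π = [0.2874, 0.2876, 0.2026, 0.2224], E[r] = 1.4575, γ^t·E[r] = 0.499929, running G = 4.047234
t=4: π = [0.2884, 0.2884, 0.2010, 0.2222], E[r] = 1.4494, γ^t·E[r] = 0.348001, running G = 4.395235
t=5: π = [0.2887, 0.2887, 0.2004, 0.2222], E[r] = 1.4463, γ^t·E[r] = 0.243079, running G = 4.638314
t=6: π = [0.2888, 0.2888, 0.2001, 0.2222], E[r] = 1.4451, γ^t·E[r] = 0.170019, running G = 4.808334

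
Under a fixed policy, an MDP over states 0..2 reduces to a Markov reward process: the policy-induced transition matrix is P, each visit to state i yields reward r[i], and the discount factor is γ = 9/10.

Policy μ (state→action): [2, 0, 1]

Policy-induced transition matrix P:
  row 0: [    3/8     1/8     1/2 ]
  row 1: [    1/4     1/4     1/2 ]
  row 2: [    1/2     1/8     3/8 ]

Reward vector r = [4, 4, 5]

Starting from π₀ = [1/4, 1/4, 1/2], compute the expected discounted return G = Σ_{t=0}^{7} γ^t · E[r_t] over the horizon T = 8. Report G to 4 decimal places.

t=0: π = [0.2500, 0.2500, 0.5000], E[r] = 4.5000, γ^t·E[r] = 4.500000, running G = 4.500000
t=1: π = [0.4063, 0.1563, 0.4375], E[r] = 4.4375, γ^t·E[r] = 3.993750, running G = 8.493750
t=2: π = [0.4102, 0.1445, 0.4453], E[r] = 4.4453, γ^t·E[r] = 3.600703, running G = 12.094453
t=3: π = [0.4126, 0.1431, 0.4443], E[r] = 4.4443, γ^t·E[r] = 3.239921, running G = 15.334374
t=4: π = [0.4127, 0.1429, 0.4445], E[r] = 4.4445, γ^t·E[r] = 2.916009, running G = 18.250383
t=5: π = [0.4127, 0.1429, 0.4444], E[r] = 4.4444, γ^t·E[r] = 2.624399, running G = 20.874782
t=6: π = [0.4127, 0.1429, 0.4444], E[r] = 4.4444, γ^t·E[r] = 2.361960, running G = 23.236742
t=7: π = [0.4127, 0.1429, 0.4444], E[r] = 4.4444, γ^t·E[r] = 2.125764, running G = 25.362506

G = 25.3625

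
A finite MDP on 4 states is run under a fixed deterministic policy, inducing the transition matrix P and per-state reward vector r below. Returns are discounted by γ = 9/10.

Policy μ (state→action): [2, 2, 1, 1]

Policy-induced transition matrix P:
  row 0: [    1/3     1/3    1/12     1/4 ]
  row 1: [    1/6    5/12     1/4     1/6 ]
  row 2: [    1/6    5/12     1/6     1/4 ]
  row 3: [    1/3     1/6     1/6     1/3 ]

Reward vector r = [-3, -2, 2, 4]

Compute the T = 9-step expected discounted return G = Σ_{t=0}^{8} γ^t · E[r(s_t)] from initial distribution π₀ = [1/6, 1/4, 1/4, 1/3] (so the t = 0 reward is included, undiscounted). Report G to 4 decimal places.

G = 0.4064

t=0: π = [0.1667, 0.2500, 0.2500, 0.3333], E[r] = 0.8333, γ^t·E[r] = 0.833333, running G = 0.833333
t=1: π = [0.2500, 0.3194, 0.1736, 0.2569], E[r] = -0.0139, γ^t·E[r] = -0.012500, running G = 0.820833
t=2: π = [0.2512, 0.3316, 0.1725, 0.2448], E[r] = -0.0926, γ^t·E[r] = -0.075000, running G = 0.745833
t=3: π = [0.2493, 0.3345, 0.1734, 0.2428], E[r] = -0.0992, γ^t·E[r] = -0.072352, running G = 0.673482
t=4: π = [0.2487, 0.3352, 0.1738, 0.2424], E[r] = -0.0995, γ^t·E[r] = -0.065280, running G = 0.608202
t=5: π = [0.2485, 0.3354, 0.1739, 0.2423], E[r] = -0.0994, γ^t·E[r] = -0.058708, running G = 0.549493
t=6: π = [0.2485, 0.3354, 0.1739, 0.2422], E[r] = -0.0994, γ^t·E[r] = -0.052820, running G = 0.496673
t=7: π = [0.2485, 0.3354, 0.1739, 0.2422], E[r] = -0.0994, γ^t·E[r] = -0.047534, running G = 0.449139
t=8: π = [0.2484, 0.3354, 0.1739, 0.2422], E[r] = -0.0994, γ^t·E[r] = -0.042780, running G = 0.406359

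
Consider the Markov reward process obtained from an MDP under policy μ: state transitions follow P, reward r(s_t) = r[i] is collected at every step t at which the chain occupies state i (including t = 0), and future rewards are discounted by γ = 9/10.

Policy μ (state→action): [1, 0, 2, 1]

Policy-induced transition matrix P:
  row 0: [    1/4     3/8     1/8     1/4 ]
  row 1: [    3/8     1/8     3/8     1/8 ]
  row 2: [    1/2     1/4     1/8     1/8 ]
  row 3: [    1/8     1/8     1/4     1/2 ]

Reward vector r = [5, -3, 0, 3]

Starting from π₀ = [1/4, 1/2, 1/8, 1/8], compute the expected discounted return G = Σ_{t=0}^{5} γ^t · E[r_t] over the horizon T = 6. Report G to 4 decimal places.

G = 6.0285

t=0: π = [0.2500, 0.5000, 0.1250, 0.1250], E[r] = 0.1250, γ^t·E[r] = 0.125000, running G = 0.125000
t=1: π = [0.3281, 0.2031, 0.2656, 0.2031], E[r] = 1.6406, γ^t·E[r] = 1.476563, running G = 1.601563
t=2: π = [0.3164, 0.2402, 0.2012, 0.2422], E[r] = 1.5879, γ^t·E[r] = 1.286191, running G = 2.887754
t=3: π = [0.3000, 0.2292, 0.2153, 0.2554], E[r] = 1.5786, γ^t·E[r] = 1.150809, running G = 4.038563
t=4: π = [0.3006, 0.2269, 0.2142, 0.2583], E[r] = 1.5969, γ^t·E[r] = 1.047702, running G = 5.086265
t=5: π = [0.2996, 0.2269, 0.2140, 0.2594], E[r] = 1.5957, γ^t·E[r] = 0.942249, running G = 6.028514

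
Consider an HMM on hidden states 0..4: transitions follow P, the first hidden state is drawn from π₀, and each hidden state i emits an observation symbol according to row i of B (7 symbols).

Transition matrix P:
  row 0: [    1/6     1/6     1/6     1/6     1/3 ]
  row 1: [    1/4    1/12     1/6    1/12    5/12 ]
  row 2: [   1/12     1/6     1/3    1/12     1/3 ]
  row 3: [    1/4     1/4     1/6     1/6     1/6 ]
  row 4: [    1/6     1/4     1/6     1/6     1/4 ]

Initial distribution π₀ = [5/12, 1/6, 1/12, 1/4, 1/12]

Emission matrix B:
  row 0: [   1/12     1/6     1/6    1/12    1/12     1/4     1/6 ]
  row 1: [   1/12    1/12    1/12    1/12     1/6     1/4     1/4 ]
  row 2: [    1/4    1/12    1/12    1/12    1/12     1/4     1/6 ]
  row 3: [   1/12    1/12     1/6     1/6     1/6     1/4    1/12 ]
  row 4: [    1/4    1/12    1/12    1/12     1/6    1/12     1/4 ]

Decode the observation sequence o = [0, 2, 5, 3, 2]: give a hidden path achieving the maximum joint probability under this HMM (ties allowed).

t=0: δ = [3.472e-02, 1.389e-02, 2.083e-02, 2.083e-02, 2.083e-02]  (obs o_0=0)
t=1: δ = [9.645e-04, 4.823e-04, 5.787e-04, 9.645e-04, 9.645e-04]  ψ = [0, 0, 2, 0, 0]  (obs o_1=2)
t=2: δ = [6.028e-05, 6.028e-05, 4.823e-05, 4.019e-05, 2.679e-05]  ψ = [3, 3, 2, 0, 0]  (obs o_2=5)
t=3: δ = [1.256e-06, 8.372e-07, 1.340e-06, 1.674e-06, 2.093e-06]  ψ = [1, 0, 2, 0, 1]  (obs o_3=3)
t=4: δ = [6.977e-08, 4.361e-08, 3.721e-08, 5.814e-08, 4.361e-08]  ψ = [3, 4, 2, 4, 4]  (obs o_4=2)
backtrack: best end state = 0; path = [0, 3, 0, 3, 0]

path = [0, 3, 0, 3, 0]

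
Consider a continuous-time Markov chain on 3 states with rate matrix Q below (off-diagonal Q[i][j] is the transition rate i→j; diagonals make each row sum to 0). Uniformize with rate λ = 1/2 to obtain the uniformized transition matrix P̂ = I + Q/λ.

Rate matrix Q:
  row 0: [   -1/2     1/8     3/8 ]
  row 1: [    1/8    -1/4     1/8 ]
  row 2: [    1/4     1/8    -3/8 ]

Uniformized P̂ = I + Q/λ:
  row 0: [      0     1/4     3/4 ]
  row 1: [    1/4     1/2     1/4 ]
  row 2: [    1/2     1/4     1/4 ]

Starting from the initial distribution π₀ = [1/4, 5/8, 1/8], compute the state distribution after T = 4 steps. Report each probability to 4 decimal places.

π = [0.2817, 0.3345, 0.3838]

t=0: π = [0.2500, 0.6250, 0.1250]
t=1: π = [0.2188, 0.4063, 0.3750]
t=2: π = [0.2891, 0.3516, 0.3594]
t=3: π = [0.2676, 0.3379, 0.3945]
t=4: π = [0.2817, 0.3345, 0.3838]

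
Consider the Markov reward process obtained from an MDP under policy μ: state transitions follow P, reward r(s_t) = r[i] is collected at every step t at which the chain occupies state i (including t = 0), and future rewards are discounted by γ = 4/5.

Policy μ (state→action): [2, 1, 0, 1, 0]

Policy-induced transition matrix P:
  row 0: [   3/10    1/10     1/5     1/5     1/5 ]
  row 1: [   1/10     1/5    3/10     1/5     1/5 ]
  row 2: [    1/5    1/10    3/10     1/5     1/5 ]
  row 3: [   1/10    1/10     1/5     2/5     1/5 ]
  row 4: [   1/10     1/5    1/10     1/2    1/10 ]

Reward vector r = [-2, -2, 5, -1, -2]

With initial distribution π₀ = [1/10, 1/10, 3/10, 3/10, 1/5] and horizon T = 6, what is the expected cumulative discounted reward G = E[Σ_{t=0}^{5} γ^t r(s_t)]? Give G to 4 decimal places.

G = -0.0232

t=0: π = [0.1000, 0.1000, 0.3000, 0.3000, 0.2000], E[r] = 0.4000, γ^t·E[r] = 0.400000, running G = 0.400000
t=1: π = [0.1500, 0.1300, 0.2200, 0.3200, 0.1800], E[r] = -0.1400, γ^t·E[r] = -0.112000, running G = 0.288000
t=2: π = [0.1520, 0.1310, 0.2170, 0.3180, 0.1820], E[r] = -0.1630, γ^t·E[r] = -0.104320, running G = 0.183680
t=3: π = [0.1521, 0.1313, 0.2166, 0.3182, 0.1818], E[r] = -0.1656, γ^t·E[r] = -0.084787, running G = 0.098893
t=4: π = [0.1521, 0.1313, 0.2166, 0.3182, 0.1818], E[r] = -0.1656, γ^t·E[r] = -0.067809, running G = 0.031084
t=5: π = [0.1521, 0.1313, 0.2166, 0.3182, 0.1818], E[r] = -0.1655, γ^t·E[r] = -0.054247, running G = -0.023163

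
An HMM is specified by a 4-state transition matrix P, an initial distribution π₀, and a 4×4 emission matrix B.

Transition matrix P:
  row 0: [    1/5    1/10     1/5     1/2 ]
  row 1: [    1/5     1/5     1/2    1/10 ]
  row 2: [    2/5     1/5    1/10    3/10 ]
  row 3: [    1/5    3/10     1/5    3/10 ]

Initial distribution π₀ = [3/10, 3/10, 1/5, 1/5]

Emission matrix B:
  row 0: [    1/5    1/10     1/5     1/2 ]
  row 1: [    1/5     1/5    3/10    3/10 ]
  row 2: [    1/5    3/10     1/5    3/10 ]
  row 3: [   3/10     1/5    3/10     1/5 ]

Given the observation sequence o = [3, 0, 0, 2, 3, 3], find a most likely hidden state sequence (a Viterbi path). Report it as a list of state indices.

path = [0, 3, 3, 1, 2, 0]

t=0: δ = [1.500e-01, 9.000e-02, 6.000e-02, 4.000e-02]  (obs o_0=3)
t=1: δ = [6.000e-03, 3.600e-03, 9.000e-03, 2.250e-02]  ψ = [0, 1, 1, 0]  (obs o_1=0)
t=2: δ = [9.000e-04, 1.350e-03, 9.000e-04, 2.025e-03]  ψ = [3, 3, 3, 3]  (obs o_2=0)
t=3: δ = [8.100e-05, 1.823e-04, 1.350e-04, 1.823e-04]  ψ = [3, 3, 1, 3]  (obs o_3=2)
t=4: δ = [2.700e-05, 1.640e-05, 2.734e-05, 1.093e-05]  ψ = [2, 3, 1, 3]  (obs o_4=3)
t=5: δ = [5.467e-06, 1.640e-06, 2.460e-06, 2.700e-06]  ψ = [2, 2, 1, 0]  (obs o_5=3)
backtrack: best end state = 0; path = [0, 3, 3, 1, 2, 0]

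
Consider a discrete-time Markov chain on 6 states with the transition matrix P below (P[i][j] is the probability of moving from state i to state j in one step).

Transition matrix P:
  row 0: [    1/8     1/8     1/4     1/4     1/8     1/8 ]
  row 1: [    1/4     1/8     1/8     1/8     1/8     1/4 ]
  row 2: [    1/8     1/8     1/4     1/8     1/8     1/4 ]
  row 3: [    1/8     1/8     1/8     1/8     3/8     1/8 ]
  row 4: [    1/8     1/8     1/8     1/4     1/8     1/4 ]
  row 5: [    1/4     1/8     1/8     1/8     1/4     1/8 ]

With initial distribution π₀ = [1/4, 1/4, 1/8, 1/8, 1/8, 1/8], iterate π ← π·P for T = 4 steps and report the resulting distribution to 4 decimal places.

π = [0.1638, 0.1250, 0.1663, 0.1692, 0.1906, 0.1852]

t=0: π = [0.2500, 0.2500, 0.1250, 0.1250, 0.1250, 0.1250]
t=1: π = [0.1719, 0.1250, 0.1719, 0.1719, 0.1719, 0.1875]
t=2: π = [0.1641, 0.1250, 0.1680, 0.1680, 0.1914, 0.1836]
t=3: π = [0.1636, 0.1250, 0.1665, 0.1694, 0.1899, 0.1855]
t=4: π = [0.1638, 0.1250, 0.1663, 0.1692, 0.1906, 0.1852]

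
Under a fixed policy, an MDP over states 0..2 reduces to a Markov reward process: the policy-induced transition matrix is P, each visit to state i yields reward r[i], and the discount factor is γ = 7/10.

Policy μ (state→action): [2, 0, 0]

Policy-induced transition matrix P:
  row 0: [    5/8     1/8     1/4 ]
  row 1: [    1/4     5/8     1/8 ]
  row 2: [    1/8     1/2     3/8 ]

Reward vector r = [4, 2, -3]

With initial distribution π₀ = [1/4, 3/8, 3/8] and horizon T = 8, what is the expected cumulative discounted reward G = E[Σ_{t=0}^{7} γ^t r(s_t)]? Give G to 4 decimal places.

G = 3.8234

t=0: π = [0.2500, 0.3750, 0.3750], E[r] = 0.6250, γ^t·E[r] = 0.625000, running G = 0.625000
t=1: π = [0.2969, 0.4531, 0.2500], E[r] = 1.3438, γ^t·E[r] = 0.940625, running G = 1.565625
t=2: π = [0.3301, 0.4453, 0.2246], E[r] = 1.5371, γ^t·E[r] = 0.753184, running G = 2.318809
t=3: π = [0.3457, 0.4319, 0.2224], E[r] = 1.5793, γ^t·E[r] = 0.541716, running G = 2.860524
t=4: π = [0.3518, 0.4243, 0.2238], E[r] = 1.5846, γ^t·E[r] = 0.380461, running G = 3.240985
t=5: π = [0.3540, 0.4211, 0.2249], E[r] = 1.5833, γ^t·E[r] = 0.266098, running G = 3.507083
t=6: π = [0.3546, 0.4199, 0.2255], E[r] = 1.5818, γ^t·E[r] = 0.186102, running G = 3.693186
t=7: π = [0.3548, 0.4195, 0.2257], E[r] = 1.5811, γ^t·E[r] = 0.130211, running G = 3.823397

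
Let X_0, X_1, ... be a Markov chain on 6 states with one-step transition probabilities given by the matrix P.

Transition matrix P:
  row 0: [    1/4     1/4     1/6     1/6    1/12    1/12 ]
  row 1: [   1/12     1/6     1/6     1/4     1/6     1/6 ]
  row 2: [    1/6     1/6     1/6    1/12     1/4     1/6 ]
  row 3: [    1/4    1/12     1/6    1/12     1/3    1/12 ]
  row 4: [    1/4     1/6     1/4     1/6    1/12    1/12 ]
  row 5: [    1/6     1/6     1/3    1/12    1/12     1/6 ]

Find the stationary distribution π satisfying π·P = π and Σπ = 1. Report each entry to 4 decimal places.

π = [0.1943, 0.1710, 0.2013, 0.1419, 0.1666, 0.1248]

Balance equations π_j = Σ_i π_i·P[i][j]:
  π_0 = 1/4·π_0 + 1/12·π_1 + 1/6·π_2 + 1/4·π_3 + 1/4·π_4 + 1/6·π_5
  π_1 = 1/4·π_0 + 1/6·π_1 + 1/6·π_2 + 1/12·π_3 + 1/6·π_4 + 1/6·π_5
  π_2 = 1/6·π_0 + 1/6·π_1 + 1/6·π_2 + 1/6·π_3 + 1/4·π_4 + 1/3·π_5
  π_3 = 1/6·π_0 + 1/4·π_1 + 1/12·π_2 + 1/12·π_3 + 1/6·π_4 + 1/12·π_5
  π_4 = 1/12·π_0 + 1/6·π_1 + 1/4·π_2 + 1/3·π_3 + 1/12·π_4 + 1/12·π_5
  normalize: π_0 + π_1 + π_2 + π_3 + π_4 + π_5 = 1
Solving the linear system gives exactly π = [5199/26755, 4576/26755, 5387/26755, 3797/26755, 4458/26755, 3338/26755].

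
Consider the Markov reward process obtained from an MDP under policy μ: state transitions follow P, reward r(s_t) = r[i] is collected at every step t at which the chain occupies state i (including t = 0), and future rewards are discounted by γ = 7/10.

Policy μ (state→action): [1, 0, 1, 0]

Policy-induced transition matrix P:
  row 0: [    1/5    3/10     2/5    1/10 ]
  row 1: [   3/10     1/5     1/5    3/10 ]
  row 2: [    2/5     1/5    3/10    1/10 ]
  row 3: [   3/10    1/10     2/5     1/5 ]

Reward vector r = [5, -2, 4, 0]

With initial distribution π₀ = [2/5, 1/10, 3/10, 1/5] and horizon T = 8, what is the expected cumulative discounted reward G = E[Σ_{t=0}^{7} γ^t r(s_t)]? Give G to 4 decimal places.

t=0: π = [0.4000, 0.1000, 0.3000, 0.2000], E[r] = 3.0000, γ^t·E[r] = 3.000000, running G = 3.000000
t=1: π = [0.2900, 0.2200, 0.3500, 0.1400], E[r] = 2.4100, γ^t·E[r] = 1.687000, running G = 4.687000
t=2: π = [0.3060, 0.2150, 0.3210, 0.1580], E[r] = 2.3840, γ^t·E[r] = 1.168160, running G = 5.855160
t=3: π = [0.3015, 0.2148, 0.3249, 0.1588], E[r] = 2.3775, γ^t·E[r] = 0.815483, running G = 6.670643
t=4: π = [0.3023, 0.2143, 0.3246, 0.1588], E[r] = 2.3814, γ^t·E[r] = 0.571765, running G = 7.242407
t=5: π = [0.3022, 0.2144, 0.3247, 0.1587], E[r] = 2.3812, γ^t·E[r] = 0.400203, running G = 7.642610
t=6: π = [0.3022, 0.2143, 0.3247, 0.1587], E[r] = 2.3812, γ^t·E[r] = 0.280144, running G = 7.922754
t=7: π = [0.3022, 0.2144, 0.3247, 0.1587], E[r] = 2.3812, γ^t·E[r] = 0.196099, running G = 8.118853

G = 8.1189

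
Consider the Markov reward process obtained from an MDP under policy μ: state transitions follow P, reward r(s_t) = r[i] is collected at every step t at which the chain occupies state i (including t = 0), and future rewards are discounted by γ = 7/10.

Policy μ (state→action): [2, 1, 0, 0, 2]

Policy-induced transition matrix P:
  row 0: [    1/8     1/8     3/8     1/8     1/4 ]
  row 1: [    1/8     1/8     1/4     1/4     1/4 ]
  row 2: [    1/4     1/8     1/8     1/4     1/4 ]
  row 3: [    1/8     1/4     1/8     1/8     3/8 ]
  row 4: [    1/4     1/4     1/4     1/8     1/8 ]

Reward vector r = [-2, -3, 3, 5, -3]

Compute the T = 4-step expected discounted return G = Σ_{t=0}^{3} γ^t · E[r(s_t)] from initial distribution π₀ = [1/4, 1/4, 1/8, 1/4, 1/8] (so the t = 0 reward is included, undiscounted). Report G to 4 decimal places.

G = -0.1153

t=0: π = [0.2500, 0.2500, 0.1250, 0.2500, 0.1250], E[r] = 0.0000, γ^t·E[r] = 0.000000, running G = 0.000000
t=1: π = [0.1563, 0.1719, 0.2344, 0.1719, 0.2656], E[r] = -0.0625, γ^t·E[r] = -0.043750, running G = -0.043750
t=2: π = [0.1875, 0.1797, 0.2188, 0.1758, 0.2383], E[r] = -0.0938, γ^t·E[r] = -0.045938, running G = -0.089688
t=3: π = [0.1821, 0.1768, 0.2241, 0.1748, 0.2422], E[r] = -0.0747, γ^t·E[r] = -0.025625, running G = -0.115312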